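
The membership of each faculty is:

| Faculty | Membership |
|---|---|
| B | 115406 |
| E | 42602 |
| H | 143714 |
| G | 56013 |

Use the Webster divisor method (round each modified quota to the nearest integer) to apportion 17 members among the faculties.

Standard divisor 357735/17 ≈ 21043.235; standard quotas: B 5.484, E 2.024, H 6.829, G 2.662.
Rounding to the nearest integer gives B 5, E 2, H 7, G 3 — total 17, matching the house size, so no adjustment is needed.

B 5, E 2, H 7, G 3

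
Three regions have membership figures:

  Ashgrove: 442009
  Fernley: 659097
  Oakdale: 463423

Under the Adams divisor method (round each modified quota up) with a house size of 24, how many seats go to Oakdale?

Standard divisor 1564529/24 ≈ 65188.708; standard quotas: Ashgrove 6.780, Fernley 10.111, Oakdale 7.109.
Rounding up gives 7, 11, 8 = 26 seats, so the divisor must be adjusted.
With modified divisor 69700: modified quotas Ashgrove 6.342, Fernley 9.456, Oakdale 6.649.
Rounding up: Ashgrove 7, Fernley 10, Oakdale 7 (total 24).
Oakdale receives 7.

7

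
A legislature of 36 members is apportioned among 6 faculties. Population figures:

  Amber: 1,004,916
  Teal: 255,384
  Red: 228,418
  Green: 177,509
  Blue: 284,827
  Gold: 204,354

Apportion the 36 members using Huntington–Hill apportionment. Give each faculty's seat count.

Amber=17, Teal=4, Red=4, Green=3, Blue=5, Gold=3

With divisor 59962: modified quotas Amber 16.759, Teal 4.259, Red 3.809, Green 2.960, Blue 4.750, Gold 3.408.
Geometric-mean thresholds: Amber √(16·17)=16.492, Teal √(4·5)=4.472, Red √(3·4)=3.464, Green √(2·3)=2.449, Blue √(4·5)=4.472, Gold √(3·4)=3.464.
Each quota rounded against its threshold gives Amber 17, Teal 4, Red 4, Green 3, Blue 5, Gold 3 (total 36).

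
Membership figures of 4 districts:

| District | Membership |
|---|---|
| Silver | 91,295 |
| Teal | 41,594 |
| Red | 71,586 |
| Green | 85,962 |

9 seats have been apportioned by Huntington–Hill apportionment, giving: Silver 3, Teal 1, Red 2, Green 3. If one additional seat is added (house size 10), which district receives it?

Priority for the next seat is population ÷ (√(s·(s+1))).
Priorities: Silver 26354.596, Teal 29411.399, Red 29224.862, Green 24815.092.
Highest priority: Teal.

Teal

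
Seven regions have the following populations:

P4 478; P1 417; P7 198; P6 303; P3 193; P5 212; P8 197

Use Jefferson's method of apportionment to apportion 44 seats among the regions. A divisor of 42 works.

P4: 11, P1: 9, P7: 4, P6: 7, P3: 4, P5: 5, P8: 4

With modified divisor 42: modified quotas P4 11.381, P1 9.929, P7 4.714, P6 7.214, P3 4.595, P5 5.048, P8 4.690.
Rounding down: P4 11, P1 9, P7 4, P6 7, P3 4, P5 5, P8 4 (total 44).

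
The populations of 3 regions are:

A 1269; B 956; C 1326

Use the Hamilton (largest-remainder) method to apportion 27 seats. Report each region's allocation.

Standard divisor: 3551 ÷ 27 ≈ 131.519.
Standard quotas: A 9.649, B 7.269, C 10.082.
Lower quotas: A 9, B 7, C 10 (sum 26, leaving 1 seat).
Remainders in descending order: A 0.649, B 0.269, C 0.082.
The surplus seat goes to A.

A=10, B=7, C=10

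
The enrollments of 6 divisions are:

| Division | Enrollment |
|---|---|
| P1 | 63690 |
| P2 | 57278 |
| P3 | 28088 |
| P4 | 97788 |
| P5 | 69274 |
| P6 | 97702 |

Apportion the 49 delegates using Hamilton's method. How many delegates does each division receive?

Total 413820; standard divisor 413820/49 ≈ 8445.306.
Standard quotas: P1 7.5415, P2 6.7822, P3 3.3259, P4 11.5790, P5 8.2027, P6 11.5688.
Lower quotas: P1 7, P2 6, P3 3, P4 11, P5 8, P6 11 (sum 46, leaving 3 seats).
Remainders in descending order: P2 0.7822, P4 0.5790, P6 0.5688, P1 0.5415, P3 0.3259, P5 0.2027.
Largest remainders: P2, P4, P6 receive the extra seats.

P1 7, P2 7, P3 3, P4 12, P5 8, P6 12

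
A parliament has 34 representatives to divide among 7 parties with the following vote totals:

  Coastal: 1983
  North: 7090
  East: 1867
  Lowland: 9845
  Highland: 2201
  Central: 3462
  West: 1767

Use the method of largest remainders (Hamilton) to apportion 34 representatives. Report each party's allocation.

The standard divisor is 28215/34 ≈ 829.853.
Standard quotas: Coastal 2.3896, North 8.5437, East 2.2498, Lowland 11.8635, Highland 2.6523, Central 4.1718, West 2.1293.
Lower quotas: Coastal 2, North 8, East 2, Lowland 11, Highland 2, Central 4, West 2 (sum 31, leaving 3 seats).
Remainders in descending order: Lowland 0.8635, Highland 0.6523, North 0.5437, Coastal 0.3896, East 0.2498, Central 0.1718, West 0.1293.
The surplus seats go to Lowland, Highland, North.

Coastal=2, North=9, East=2, Lowland=12, Highland=3, Central=4, West=2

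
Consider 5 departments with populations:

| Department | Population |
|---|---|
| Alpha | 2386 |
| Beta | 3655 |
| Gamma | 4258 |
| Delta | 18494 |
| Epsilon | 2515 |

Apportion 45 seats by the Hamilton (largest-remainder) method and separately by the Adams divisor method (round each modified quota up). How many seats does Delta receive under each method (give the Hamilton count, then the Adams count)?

27 and 26

Hamilton: Alpha 3, Beta 5, Gamma 6, Delta 27, Epsilon 4.
Adams: Alpha 4, Beta 5, Gamma 6, Delta 26, Epsilon 4.
Delta gets 27 under Hamilton and 26 under Adams.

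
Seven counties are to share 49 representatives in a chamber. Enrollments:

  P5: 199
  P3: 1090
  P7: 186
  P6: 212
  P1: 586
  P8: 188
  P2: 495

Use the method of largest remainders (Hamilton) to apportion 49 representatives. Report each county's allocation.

Total 2956; standard divisor 2956/49 ≈ 60.327.
Standard quotas: P5 3.299, P3 18.068, P7 3.083, P6 3.514, P1 9.714, P8 3.116, P2 8.205.
Lower quotas: P5 3, P3 18, P7 3, P6 3, P1 9, P8 3, P2 8 (sum 47, leaving 2 seats).
Remainders in descending order: P1 0.714, P6 0.514, P5 0.299, P2 0.205, P8 0.116, P7 0.083, P3 0.068.
The surplus seats go to P1, P6.

P5=3, P3=18, P7=3, P6=4, P1=10, P8=3, P2=8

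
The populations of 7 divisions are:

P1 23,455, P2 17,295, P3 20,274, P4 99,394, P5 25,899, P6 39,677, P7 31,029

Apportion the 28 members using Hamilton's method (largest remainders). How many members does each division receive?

The standard divisor is 257023/28 ≈ 9179.393.
Standard quotas: P1 2.5552, P2 1.8841, P3 2.2086, P4 10.8279, P5 2.8214, P6 4.3224, P7 3.3803.
Lower quotas: P1 2, P2 1, P3 2, P4 10, P5 2, P6 4, P7 3 (sum 24, leaving 4 seats).
Remainders in descending order: P2 0.8841, P4 0.8279, P5 0.8214, P1 0.5552, P7 0.3803, P6 0.3224, P3 0.2086.
Largest remainders: P2, P4, P5, P1 receive the extra seats.

P1=3; P2=2; P3=2; P4=11; P5=3; P6=4; P7=3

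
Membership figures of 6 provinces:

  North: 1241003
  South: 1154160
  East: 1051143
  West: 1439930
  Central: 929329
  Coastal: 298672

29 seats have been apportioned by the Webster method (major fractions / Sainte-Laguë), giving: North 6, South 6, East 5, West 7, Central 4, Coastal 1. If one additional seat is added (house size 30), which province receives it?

Priority for the next seat is population ÷ (current seats + 0.5).
Priorities: North 190923.538, South 177563.077, East 191116.909, West 191990.667, Central 206517.556, Coastal 199114.667.
Highest priority: Central.

Central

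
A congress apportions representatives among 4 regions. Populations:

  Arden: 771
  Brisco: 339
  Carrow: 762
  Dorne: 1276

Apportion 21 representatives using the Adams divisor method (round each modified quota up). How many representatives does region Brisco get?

Standard divisor 3148/21 ≈ 149.905; standard quotas: Arden 5.143, Brisco 2.261, Carrow 5.083, Dorne 8.512.
Rounding up gives 6, 3, 6, 9 = 24 seats, so the divisor must be adjusted.
With modified divisor 160: modified quotas Arden 4.819, Brisco 2.119, Carrow 4.763, Dorne 7.975.
Rounding up: Arden 5, Brisco 3, Carrow 5, Dorne 8 (total 21).
Brisco receives 3.

3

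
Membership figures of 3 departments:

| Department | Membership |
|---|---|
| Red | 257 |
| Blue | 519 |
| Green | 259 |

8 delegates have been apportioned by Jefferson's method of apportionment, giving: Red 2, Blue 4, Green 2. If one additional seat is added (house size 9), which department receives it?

Blue

Priority for the next seat is population ÷ (current seats + 1).
Priorities: Red 85.667, Blue 103.800, Green 86.333.
Highest priority: Blue.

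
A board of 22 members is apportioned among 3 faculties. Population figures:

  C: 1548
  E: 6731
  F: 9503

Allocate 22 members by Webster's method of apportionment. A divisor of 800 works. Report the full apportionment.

With modified divisor 800: modified quotas C 1.935, E 8.414, F 11.879.
Rounding to the nearest integer: C 2, E 8, F 12 (total 22).

C 2; E 8; F 12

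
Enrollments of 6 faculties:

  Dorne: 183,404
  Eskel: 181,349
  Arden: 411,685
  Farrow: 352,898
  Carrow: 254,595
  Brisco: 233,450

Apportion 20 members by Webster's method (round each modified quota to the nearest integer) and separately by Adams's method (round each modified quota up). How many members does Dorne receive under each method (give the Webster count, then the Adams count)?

2 and 3

Webster: Dorne 2, Eskel 2, Arden 5, Farrow 5, Carrow 3, Brisco 3.
Adams: Dorne 3, Eskel 2, Arden 5, Farrow 4, Carrow 3, Brisco 3.
Dorne gets 2 under Webster and 3 under Adams.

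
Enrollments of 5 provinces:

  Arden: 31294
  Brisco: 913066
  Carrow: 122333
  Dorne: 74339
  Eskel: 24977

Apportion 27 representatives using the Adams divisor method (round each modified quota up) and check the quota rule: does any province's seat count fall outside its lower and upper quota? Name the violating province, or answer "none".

Brisco

Standard quotas: Arden 0.725, Brisco 21.143, Carrow 2.833, Dorne 1.721, Eskel 0.578.
Adams allocation: Arden 1, Brisco 20, Carrow 3, Dorne 2, Eskel 1.
Brisco has quota 21.143 (lower 21, upper 22) but receives 20 — outside the quota interval.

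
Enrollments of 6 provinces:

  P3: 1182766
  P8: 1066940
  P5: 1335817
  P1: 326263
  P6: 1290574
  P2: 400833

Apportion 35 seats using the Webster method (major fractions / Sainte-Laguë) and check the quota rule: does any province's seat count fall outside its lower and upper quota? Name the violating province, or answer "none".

Standard quotas: P3 7.388, P8 6.665, P5 8.344, P1 2.038, P6 8.061, P2 2.504.
Webster allocation: P3 7, P8 7, P5 8, P1 2, P6 8, P2 3.
Every allocation lies between the lower and upper quota.

none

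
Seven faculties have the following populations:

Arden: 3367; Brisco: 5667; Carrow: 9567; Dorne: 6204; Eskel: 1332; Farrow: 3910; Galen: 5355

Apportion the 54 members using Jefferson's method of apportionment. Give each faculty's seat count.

Arden 5; Brisco 9; Carrow 15; Dorne 9; Eskel 2; Farrow 6; Galen 8

Standard divisor 35402/54 ≈ 655.593; standard quotas: Arden 5.136, Brisco 8.644, Carrow 14.593, Dorne 9.463, Eskel 2.032, Farrow 5.964, Galen 8.168.
Rounding down gives 5, 8, 14, 9, 2, 5, 8 = 51 seats, so the divisor must be adjusted.
With modified divisor 625: modified quotas Arden 5.387, Brisco 9.067, Carrow 15.307, Dorne 9.926, Eskel 2.131, Farrow 6.256, Galen 8.568.
Rounding down: Arden 5, Brisco 9, Carrow 15, Dorne 9, Eskel 2, Farrow 6, Galen 8 (total 54).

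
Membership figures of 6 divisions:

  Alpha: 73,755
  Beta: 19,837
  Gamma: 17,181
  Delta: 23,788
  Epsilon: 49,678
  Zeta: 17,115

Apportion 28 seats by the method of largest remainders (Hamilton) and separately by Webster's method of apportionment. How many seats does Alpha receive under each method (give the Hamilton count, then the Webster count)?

Hamilton: Alpha 10, Beta 3, Gamma 3, Delta 3, Epsilon 7, Zeta 2.
Webster: Alpha 11, Beta 3, Gamma 2, Delta 3, Epsilon 7, Zeta 2.
Alpha gets 10 under Hamilton and 11 under Webster.

10 and 11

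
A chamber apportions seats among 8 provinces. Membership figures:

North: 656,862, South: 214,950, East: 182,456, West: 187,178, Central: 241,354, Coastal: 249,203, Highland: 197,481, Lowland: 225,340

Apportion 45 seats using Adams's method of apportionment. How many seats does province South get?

Standard divisor 2154824/45 ≈ 47884.978; standard quotas: North 13.717, South 4.489, East 3.810, West 3.909, Central 5.040, Coastal 5.204, Highland 4.124, Lowland 4.706.
Rounding up gives 14, 5, 4, 4, 6, 6, 5, 5 = 49 seats, so the divisor must be adjusted.
With modified divisor 52100: modified quotas North 12.608, South 4.126, East 3.502, West 3.593, Central 4.633, Coastal 4.783, Highland 3.790, Lowland 4.325.
Rounding up: North 13, South 5, East 4, West 4, Central 5, Coastal 5, Highland 4, Lowland 5 (total 45).
South receives 5.

5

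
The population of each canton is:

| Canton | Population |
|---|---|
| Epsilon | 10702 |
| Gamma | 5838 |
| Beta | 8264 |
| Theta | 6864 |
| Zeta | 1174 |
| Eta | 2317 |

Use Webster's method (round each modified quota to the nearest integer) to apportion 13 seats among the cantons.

Epsilon=4, Gamma=2, Beta=3, Theta=3, Zeta=0, Eta=1

Standard divisor 35159/13 ≈ 2704.538; standard quotas: Epsilon 3.957, Gamma 2.159, Beta 3.056, Theta 2.538, Zeta 0.434, Eta 0.857.
Rounding to the nearest integer gives Epsilon 4, Gamma 2, Beta 3, Theta 3, Zeta 0, Eta 1 — total 13, matching the house size, so no adjustment is needed.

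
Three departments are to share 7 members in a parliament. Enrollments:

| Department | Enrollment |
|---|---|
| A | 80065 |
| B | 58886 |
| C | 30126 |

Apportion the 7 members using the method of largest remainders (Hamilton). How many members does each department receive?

A=3, B=3, C=1

Standard divisor: 169077 ÷ 7 ≈ 24153.857.
Standard quotas: A 3.3148, B 2.4380, C 1.2473.
Lower quotas: A 3, B 2, C 1 (sum 6, leaving 1 seat).
Remainders in descending order: B 0.4380, A 0.3148, C 0.2473.
The surplus seat goes to B.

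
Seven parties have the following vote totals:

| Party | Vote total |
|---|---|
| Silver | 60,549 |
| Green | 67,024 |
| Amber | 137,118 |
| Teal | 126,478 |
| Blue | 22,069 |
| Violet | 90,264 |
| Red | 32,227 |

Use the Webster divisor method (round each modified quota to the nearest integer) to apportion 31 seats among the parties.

Standard divisor 535729/31 ≈ 17281.581; standard quotas: Silver 3.504, Green 3.878, Amber 7.934, Teal 7.319, Blue 1.277, Violet 5.223, Red 1.865.
Rounding to the nearest integer gives Silver 4, Green 4, Amber 8, Teal 7, Blue 1, Violet 5, Red 2 — total 31, matching the house size, so no adjustment is needed.

Silver: 4; Green: 4; Amber: 8; Teal: 7; Blue: 1; Violet: 5; Red: 2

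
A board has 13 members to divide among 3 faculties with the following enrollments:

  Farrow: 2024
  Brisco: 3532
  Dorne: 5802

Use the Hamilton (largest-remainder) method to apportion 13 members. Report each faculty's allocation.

Farrow 2, Brisco 4, Dorne 7

Total 11358; standard divisor 11358/13 ≈ 873.692.
Standard quotas: Farrow 2.3166, Brisco 4.0426, Dorne 6.6408.
Lower quotas: Farrow 2, Brisco 4, Dorne 6 (sum 12, leaving 1 seat).
Remainders in descending order: Dorne 0.6408, Farrow 0.3166, Brisco 0.0426.
Largest remainder: Dorne receives the extra seat.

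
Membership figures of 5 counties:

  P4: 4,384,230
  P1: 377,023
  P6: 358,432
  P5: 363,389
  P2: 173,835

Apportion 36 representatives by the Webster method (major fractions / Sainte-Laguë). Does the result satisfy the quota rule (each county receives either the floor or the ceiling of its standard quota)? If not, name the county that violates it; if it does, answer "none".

P4

Standard quotas: P4 27.901, P1 2.399, P6 2.281, P5 2.313, P2 1.106.
Webster allocation: P4 29, P1 2, P6 2, P5 2, P2 1.
P4 has quota 27.901 (lower 27, upper 28) but receives 29 — outside the quota interval.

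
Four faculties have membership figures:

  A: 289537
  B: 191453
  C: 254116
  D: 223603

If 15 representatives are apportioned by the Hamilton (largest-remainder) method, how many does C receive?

The standard divisor is 958709/15 ≈ 63913.933.
Standard quotas: A 4.5301, B 2.9955, C 3.9759, D 3.4985.
Lower quotas: A 4, B 2, C 3, D 3 (sum 12, leaving 3 seats).
Remainders in descending order: B 0.9955, C 0.9759, A 0.5301, D 0.4985.
The surplus seats go to B, C, A.
C receives 4.

4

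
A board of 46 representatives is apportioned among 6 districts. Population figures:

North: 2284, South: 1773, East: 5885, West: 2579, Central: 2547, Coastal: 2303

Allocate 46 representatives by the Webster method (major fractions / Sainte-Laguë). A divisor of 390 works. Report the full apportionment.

With modified divisor 390: modified quotas North 5.856, South 4.546, East 15.090, West 6.613, Central 6.531, Coastal 5.905.
Rounding to the nearest integer: North 6, South 5, East 15, West 7, Central 7, Coastal 6 (total 46).

North 6, South 5, East 15, West 7, Central 7, Coastal 6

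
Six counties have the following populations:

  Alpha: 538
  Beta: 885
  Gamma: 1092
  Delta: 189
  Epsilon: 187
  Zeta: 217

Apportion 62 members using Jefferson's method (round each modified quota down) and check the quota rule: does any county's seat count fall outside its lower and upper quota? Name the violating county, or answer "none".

Gamma

Standard quotas: Alpha 10.732, Beta 17.654, Gamma 21.784, Delta 3.770, Epsilon 3.730, Zeta 4.329.
Jefferson allocation: Alpha 11, Beta 18, Gamma 23, Delta 3, Epsilon 3, Zeta 4.
Gamma has quota 21.784 (lower 21, upper 22) but receives 23 — outside the quota interval.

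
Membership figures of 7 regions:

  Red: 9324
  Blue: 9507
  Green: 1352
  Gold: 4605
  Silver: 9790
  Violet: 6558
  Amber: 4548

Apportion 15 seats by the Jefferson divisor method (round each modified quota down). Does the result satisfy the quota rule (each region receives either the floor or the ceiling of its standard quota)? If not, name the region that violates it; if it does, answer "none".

none

Standard quotas: Red 3.061, Blue 3.122, Green 0.444, Gold 1.512, Silver 3.214, Violet 2.153, Amber 1.493.
Jefferson allocation: Red 3, Blue 4, Green 0, Gold 1, Silver 4, Violet 2, Amber 1.
Every allocation lies between the lower and upper quota.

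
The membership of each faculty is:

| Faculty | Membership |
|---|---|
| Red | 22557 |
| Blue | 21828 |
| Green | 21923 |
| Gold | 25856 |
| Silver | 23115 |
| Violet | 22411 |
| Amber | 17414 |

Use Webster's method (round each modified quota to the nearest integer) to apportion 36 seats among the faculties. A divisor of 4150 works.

With modified divisor 4150: modified quotas Red 5.435, Blue 5.260, Green 5.283, Gold 6.230, Silver 5.570, Violet 5.400, Amber 4.196.
Rounding to the nearest integer: Red 5, Blue 5, Green 5, Gold 6, Silver 6, Violet 5, Amber 4 (total 36).

Red=5; Blue=5; Green=5; Gold=6; Silver=6; Violet=5; Amber=4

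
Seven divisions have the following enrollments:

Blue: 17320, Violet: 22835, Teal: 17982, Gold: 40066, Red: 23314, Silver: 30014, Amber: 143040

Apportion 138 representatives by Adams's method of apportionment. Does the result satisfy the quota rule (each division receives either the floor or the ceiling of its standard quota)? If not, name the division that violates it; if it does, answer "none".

Standard quotas: Blue 8.114, Violet 10.698, Teal 8.424, Gold 18.770, Red 10.922, Silver 14.061, Amber 67.011.
Adams allocation: Blue 8, Violet 11, Teal 9, Gold 19, Red 11, Silver 14, Amber 66.
Amber has quota 67.011 (lower 67, upper 68) but receives 66 — outside the quota interval.

Amber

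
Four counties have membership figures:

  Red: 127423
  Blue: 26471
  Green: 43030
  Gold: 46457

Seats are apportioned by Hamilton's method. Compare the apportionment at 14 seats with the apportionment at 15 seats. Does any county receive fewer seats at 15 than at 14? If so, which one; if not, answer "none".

At 14 seats: Red 7, Blue 2, Green 2, Gold 3.
At 15 seats: Red 8, Blue 1, Green 3, Gold 3.
Blue drops from 2 to 1.

Blue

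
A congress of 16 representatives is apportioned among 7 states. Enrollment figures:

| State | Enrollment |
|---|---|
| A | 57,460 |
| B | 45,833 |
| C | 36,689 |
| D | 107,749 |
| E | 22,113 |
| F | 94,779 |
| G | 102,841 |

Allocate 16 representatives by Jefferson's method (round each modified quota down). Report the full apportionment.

A 2; B 1; C 1; D 4; E 0; F 4; G 4

Standard divisor 467464/16 ≈ 29216.5; standard quotas: A 1.967, B 1.569, C 1.256, D 3.688, E 0.757, F 3.244, G 3.520.
Rounding down gives 1, 1, 1, 3, 0, 3, 3 = 12 seats, so the divisor must be adjusted.
With modified divisor 23300: modified quotas A 2.466, B 1.967, C 1.575, D 4.624, E 0.949, F 4.068, G 4.414.
Rounding down: A 2, B 1, C 1, D 4, E 0, F 4, G 4 (total 16).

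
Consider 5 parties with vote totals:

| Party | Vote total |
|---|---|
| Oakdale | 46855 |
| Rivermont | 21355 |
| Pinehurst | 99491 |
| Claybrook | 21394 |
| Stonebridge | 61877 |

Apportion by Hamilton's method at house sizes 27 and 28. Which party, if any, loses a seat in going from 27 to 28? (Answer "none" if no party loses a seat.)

At 27 seats: Oakdale 5, Rivermont 2, Pinehurst 11, Claybrook 2, Stonebridge 7.
At 28 seats: Oakdale 5, Rivermont 2, Pinehurst 11, Claybrook 3, Stonebridge 7.
No party's allocation decreased.

none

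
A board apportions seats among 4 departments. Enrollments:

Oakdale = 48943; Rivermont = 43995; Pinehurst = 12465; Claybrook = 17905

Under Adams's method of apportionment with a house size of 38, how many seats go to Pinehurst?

4

Standard divisor 123308/38 ≈ 3244.947; standard quotas: Oakdale 15.083, Rivermont 13.558, Pinehurst 3.841, Claybrook 5.518.
Rounding up gives 16, 14, 4, 6 = 40 seats, so the divisor must be adjusted.
With modified divisor 3400: modified quotas Oakdale 14.395, Rivermont 12.940, Pinehurst 3.666, Claybrook 5.266.
Rounding up: Oakdale 15, Rivermont 13, Pinehurst 4, Claybrook 6 (total 38).
Pinehurst receives 4.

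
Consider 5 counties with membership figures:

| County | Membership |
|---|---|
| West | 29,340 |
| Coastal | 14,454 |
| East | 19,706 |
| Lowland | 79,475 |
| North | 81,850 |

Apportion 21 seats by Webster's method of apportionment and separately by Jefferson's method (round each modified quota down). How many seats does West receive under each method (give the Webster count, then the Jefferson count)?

Webster: West 3, Coastal 1, East 2, Lowland 7, North 8.
Jefferson: West 2, Coastal 1, East 2, Lowland 8, North 8.
West gets 3 under Webster and 2 under Jefferson.

3 and 2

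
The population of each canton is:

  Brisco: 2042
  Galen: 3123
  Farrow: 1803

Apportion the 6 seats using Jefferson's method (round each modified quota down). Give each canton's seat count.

Brisco=2, Galen=3, Farrow=1

Standard divisor 6968/6 ≈ 1161.333; standard quotas: Brisco 1.758, Galen 2.689, Farrow 1.553.
Rounding down gives 1, 2, 1 = 4 seats, so the divisor must be adjusted.
With modified divisor 1000: modified quotas Brisco 2.042, Galen 3.123, Farrow 1.803.
Rounding down: Brisco 2, Galen 3, Farrow 1 (total 6).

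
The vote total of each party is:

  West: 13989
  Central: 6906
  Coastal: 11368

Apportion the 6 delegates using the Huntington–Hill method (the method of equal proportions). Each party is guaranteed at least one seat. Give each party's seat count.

West=3, Central=1, Coastal=2

With divisor 5297: modified quotas West 2.641, Central 1.304, Coastal 2.146.
Geometric-mean thresholds: West √(2·3)=2.449, Central √(1·2)=1.414, Coastal √(2·3)=2.449.
Each quota rounded against its threshold gives West 3, Central 1, Coastal 2 (total 6).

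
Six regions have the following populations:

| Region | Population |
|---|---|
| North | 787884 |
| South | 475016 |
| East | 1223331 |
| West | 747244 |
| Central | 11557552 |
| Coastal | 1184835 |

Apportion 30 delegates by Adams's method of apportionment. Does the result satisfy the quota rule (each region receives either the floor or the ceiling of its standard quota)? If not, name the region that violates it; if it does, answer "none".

Standard quotas: North 1.480, South 0.892, East 2.297, West 1.403, Central 21.703, Coastal 2.225.
Adams allocation: North 2, South 1, East 3, West 2, Central 20, Coastal 2.
Central has quota 21.703 (lower 21, upper 22) but receives 20 — outside the quota interval.

Central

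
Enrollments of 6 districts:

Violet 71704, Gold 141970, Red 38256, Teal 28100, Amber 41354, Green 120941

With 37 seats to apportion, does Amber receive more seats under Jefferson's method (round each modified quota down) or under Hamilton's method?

Jefferson: Violet 6, Gold 12, Red 3, Teal 2, Amber 3, Green 11.
Hamilton: Violet 6, Gold 12, Red 3, Teal 2, Amber 4, Green 10.
Amber gets 3 under Jefferson and 4 under Hamilton.

Hamilton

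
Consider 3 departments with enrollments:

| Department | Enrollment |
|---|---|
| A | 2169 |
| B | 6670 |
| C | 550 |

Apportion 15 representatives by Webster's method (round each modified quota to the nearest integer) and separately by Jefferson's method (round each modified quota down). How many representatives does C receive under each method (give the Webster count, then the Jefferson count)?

Webster: A 3, B 11, C 1.
Jefferson: A 3, B 12, C 0.
C gets 1 under Webster and 0 under Jefferson.

1 and 0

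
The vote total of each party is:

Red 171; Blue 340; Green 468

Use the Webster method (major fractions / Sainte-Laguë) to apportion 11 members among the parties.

Standard divisor 979/11 ≈ 89; standard quotas: Red 1.921, Blue 3.820, Green 5.258.
Rounding to the nearest integer gives Red 2, Blue 4, Green 5 — total 11, matching the house size, so no adjustment is needed.

Red: 2, Blue: 4, Green: 5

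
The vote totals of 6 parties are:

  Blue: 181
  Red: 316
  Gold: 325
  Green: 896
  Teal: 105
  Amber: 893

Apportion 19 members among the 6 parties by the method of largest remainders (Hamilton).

Standard divisor: 2716 ÷ 19 ≈ 142.947.
Standard quotas: Blue 1.266, Red 2.211, Gold 2.274, Green 6.268, Teal 0.735, Amber 6.247.
Lower quotas: Blue 1, Red 2, Gold 2, Green 6, Teal 0, Amber 6 (sum 17, leaving 2 seats).
Remainders in descending order: Teal 0.735, Gold 0.274, Green 0.268, Blue 0.266, Amber 0.247, Red 0.211.
Largest remainders: Teal, Gold receive the extra seats.

Blue: 1, Red: 2, Gold: 3, Green: 6, Teal: 1, Amber: 6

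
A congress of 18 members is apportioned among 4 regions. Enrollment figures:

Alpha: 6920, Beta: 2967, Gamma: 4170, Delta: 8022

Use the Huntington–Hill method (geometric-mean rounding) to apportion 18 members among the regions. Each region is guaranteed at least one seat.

With divisor 1225: modified quotas Alpha 5.649, Beta 2.422, Gamma 3.404, Delta 6.549.
Geometric-mean thresholds: Alpha √(5·6)=5.477, Beta √(2·3)=2.449, Gamma √(3·4)=3.464, Delta √(6·7)=6.481.
Each quota rounded against its threshold gives Alpha 6, Beta 2, Gamma 3, Delta 7 (total 18).

Alpha=6, Beta=2, Gamma=3, Delta=7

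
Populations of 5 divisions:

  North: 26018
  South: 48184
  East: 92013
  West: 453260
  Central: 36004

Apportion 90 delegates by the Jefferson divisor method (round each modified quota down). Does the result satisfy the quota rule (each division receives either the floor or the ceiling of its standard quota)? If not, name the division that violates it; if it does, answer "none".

Standard quotas: North 3.572, South 6.616, East 12.634, West 62.234, Central 4.943.
Jefferson allocation: North 3, South 6, East 12, West 64, Central 5.
West has quota 62.234 (lower 62, upper 63) but receives 64 — outside the quota interval.

West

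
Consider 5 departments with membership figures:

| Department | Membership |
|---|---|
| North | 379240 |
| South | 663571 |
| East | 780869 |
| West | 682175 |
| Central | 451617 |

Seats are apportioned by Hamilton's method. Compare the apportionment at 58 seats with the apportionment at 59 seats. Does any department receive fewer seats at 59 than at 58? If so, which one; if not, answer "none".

North

At 58 seats: North 8, South 13, East 15, West 13, Central 9.
At 59 seats: North 7, South 13, East 16, West 14, Central 9.
North drops from 8 to 7.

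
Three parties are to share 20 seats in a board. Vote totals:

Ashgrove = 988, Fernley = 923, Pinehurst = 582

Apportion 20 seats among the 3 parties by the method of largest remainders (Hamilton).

Ashgrove=8, Fernley=7, Pinehurst=5

Total 2493; standard divisor 2493/20 ≈ 124.65.
Standard quotas: Ashgrove 7.926, Fernley 7.405, Pinehurst 4.669.
Lower quotas: Ashgrove 7, Fernley 7, Pinehurst 4 (sum 18, leaving 2 seats).
Remainders in descending order: Ashgrove 0.926, Pinehurst 0.669, Fernley 0.405.
The surplus seats go to Ashgrove, Pinehurst.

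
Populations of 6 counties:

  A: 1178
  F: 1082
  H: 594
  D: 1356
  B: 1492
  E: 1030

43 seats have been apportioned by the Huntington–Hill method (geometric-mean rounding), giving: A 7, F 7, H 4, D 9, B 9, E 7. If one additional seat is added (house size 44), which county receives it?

Priority for the next seat is population ÷ (√(s·(s+1))).
Priorities: A 157.417, F 144.588, H 132.822, D 142.935, B 157.271, E 137.640.
Highest priority: A.

A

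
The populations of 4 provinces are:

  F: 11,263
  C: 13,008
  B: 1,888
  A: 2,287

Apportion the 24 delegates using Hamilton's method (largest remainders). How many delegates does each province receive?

F=9, C=11, B=2, A=2

Standard divisor: 28446 ÷ 24 ≈ 1185.25.
Standard quotas: F 9.5026, C 10.9749, B 1.5929, A 1.9296.
Lower quotas: F 9, C 10, B 1, A 1 (sum 21, leaving 3 seats).
Remainders in descending order: C 0.9749, A 0.9296, B 0.5929, F 0.5026.
The surplus seats go to C, A, B.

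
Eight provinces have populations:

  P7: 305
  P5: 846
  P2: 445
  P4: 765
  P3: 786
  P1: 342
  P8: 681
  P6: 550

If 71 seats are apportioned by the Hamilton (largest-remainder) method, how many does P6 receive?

Standard divisor: 4720 ÷ 71 ≈ 66.479.
Standard quotas: P7 4.588, P5 12.726, P2 6.694, P4 11.507, P3 11.823, P1 5.144, P8 10.244, P6 8.273.
Lower quotas: P7 4, P5 12, P2 6, P4 11, P3 11, P1 5, P8 10, P6 8 (sum 67, leaving 4 seats).
Remainders in descending order: P3 0.823, P5 0.726, P2 0.694, P7 0.588, P4 0.507, P6 0.273, P8 0.244, P1 0.144.
Largest remainders: P3, P5, P2, P7 receive the extra seats.
P6 receives 8.

8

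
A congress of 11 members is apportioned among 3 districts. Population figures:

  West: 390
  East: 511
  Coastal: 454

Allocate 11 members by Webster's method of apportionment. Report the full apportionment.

West: 3; East: 4; Coastal: 4

Standard divisor 1355/11 ≈ 123.182; standard quotas: West 3.166, East 4.148, Coastal 3.686.
Rounding to the nearest integer gives West 3, East 4, Coastal 4 — total 11, matching the house size, so no adjustment is needed.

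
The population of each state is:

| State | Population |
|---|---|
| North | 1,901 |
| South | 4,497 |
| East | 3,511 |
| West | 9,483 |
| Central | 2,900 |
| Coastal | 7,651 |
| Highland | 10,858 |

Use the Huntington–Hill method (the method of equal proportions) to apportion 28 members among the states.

With divisor 1442: modified quotas North 1.318, South 3.119, East 2.435, West 6.576, Central 2.011, Coastal 5.306, Highland 7.530.
Geometric-mean thresholds: North √(1·2)=1.414, South √(3·4)=3.464, East √(2·3)=2.449, West √(6·7)=6.481, Central √(2·3)=2.449, Coastal √(5·6)=5.477, Highland √(7·8)=7.483.
Each quota rounded against its threshold gives North 1, South 3, East 2, West 7, Central 2, Coastal 5, Highland 8 (total 28).

North 1, South 3, East 2, West 7, Central 2, Coastal 5, Highland 8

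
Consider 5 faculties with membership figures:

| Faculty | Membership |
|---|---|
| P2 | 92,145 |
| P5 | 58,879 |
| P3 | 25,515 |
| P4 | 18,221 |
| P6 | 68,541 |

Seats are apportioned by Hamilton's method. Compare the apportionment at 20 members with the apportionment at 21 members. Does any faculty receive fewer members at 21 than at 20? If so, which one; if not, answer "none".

At 20 seats: P2 7, P5 5, P3 2, P4 1, P6 5.
At 21 seats: P2 7, P5 5, P3 2, P4 1, P6 6.
No faculty's allocation decreased.

none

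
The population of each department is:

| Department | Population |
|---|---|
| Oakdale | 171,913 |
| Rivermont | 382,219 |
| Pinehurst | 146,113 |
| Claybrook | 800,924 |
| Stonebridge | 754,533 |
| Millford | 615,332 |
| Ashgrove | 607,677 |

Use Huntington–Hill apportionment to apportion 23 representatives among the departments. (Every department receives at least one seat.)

Oakdale 1, Rivermont 3, Pinehurst 1, Claybrook 5, Stonebridge 5, Millford 4, Ashgrove 4

With divisor 151134: modified quotas Oakdale 1.137, Rivermont 2.529, Pinehurst 0.967, Claybrook 5.299, Stonebridge 4.992, Millford 4.071, Ashgrove 4.021.
Geometric-mean thresholds: Oakdale √(1·2)=1.414, Rivermont √(2·3)=2.449, Pinehurst (min 1), Claybrook √(5·6)=5.477, Stonebridge √(4·5)=4.472, Millford √(4·5)=4.472, Ashgrove √(4·5)=4.472.
Each quota rounded against its threshold gives Oakdale 1, Rivermont 3, Pinehurst 1, Claybrook 5, Stonebridge 5, Millford 4, Ashgrove 4 (total 23).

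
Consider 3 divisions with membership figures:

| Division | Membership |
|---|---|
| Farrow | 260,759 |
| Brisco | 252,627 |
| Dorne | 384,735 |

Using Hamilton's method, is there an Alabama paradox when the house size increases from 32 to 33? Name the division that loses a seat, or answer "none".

none

At 32 seats: Farrow 9, Brisco 9, Dorne 14.
At 33 seats: Farrow 10, Brisco 9, Dorne 14.
No division's allocation decreased.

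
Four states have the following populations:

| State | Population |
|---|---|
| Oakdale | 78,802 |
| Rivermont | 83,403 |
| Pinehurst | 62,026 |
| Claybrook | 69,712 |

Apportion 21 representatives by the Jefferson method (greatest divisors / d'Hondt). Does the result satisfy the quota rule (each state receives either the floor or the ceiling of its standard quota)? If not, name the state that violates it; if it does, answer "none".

none

Standard quotas: Oakdale 5.630, Rivermont 5.959, Pinehurst 4.431, Claybrook 4.980.
Jefferson allocation: Oakdale 6, Rivermont 6, Pinehurst 4, Claybrook 5.
Every allocation lies between the lower and upper quota.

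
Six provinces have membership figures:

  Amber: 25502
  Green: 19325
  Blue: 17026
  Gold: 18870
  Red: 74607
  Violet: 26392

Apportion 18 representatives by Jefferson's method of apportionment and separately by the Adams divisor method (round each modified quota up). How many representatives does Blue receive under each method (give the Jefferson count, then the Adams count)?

1 and 2

Jefferson: Amber 2, Green 2, Blue 1, Gold 2, Red 8, Violet 3.
Adams: Amber 3, Green 2, Blue 2, Gold 2, Red 6, Violet 3.
Blue gets 1 under Jefferson and 2 under Adams.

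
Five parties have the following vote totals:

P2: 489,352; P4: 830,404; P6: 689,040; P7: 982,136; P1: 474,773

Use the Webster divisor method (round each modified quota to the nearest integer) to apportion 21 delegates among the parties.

P2 3; P4 5; P6 4; P7 6; P1 3

Standard divisor 3465705/21 ≈ 165033.571; standard quotas: P2 2.965, P4 5.032, P6 4.175, P7 5.951, P1 2.877.
Rounding to the nearest integer gives P2 3, P4 5, P6 4, P7 6, P1 3 — total 21, matching the house size, so no adjustment is needed.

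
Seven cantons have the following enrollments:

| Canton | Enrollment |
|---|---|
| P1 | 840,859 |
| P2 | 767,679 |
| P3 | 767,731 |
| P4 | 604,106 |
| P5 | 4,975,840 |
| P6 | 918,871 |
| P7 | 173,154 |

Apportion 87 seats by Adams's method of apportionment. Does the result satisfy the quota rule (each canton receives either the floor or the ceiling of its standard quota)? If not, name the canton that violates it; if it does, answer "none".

Standard quotas: P1 8.085, P2 7.381, P3 7.382, P4 5.809, P5 47.843, P6 8.835, P7 1.665.
Adams allocation: P1 8, P2 8, P3 8, P4 6, P5 46, P6 9, P7 2.
P5 has quota 47.843 (lower 47, upper 48) but receives 46 — outside the quota interval.

P5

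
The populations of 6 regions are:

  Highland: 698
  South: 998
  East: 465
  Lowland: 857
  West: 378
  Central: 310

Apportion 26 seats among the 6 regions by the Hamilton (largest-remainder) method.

The standard divisor is 3706/26 ≈ 142.538.
Standard quotas: Highland 4.897, South 7.002, East 3.262, Lowland 6.012, West 2.652, Central 2.175.
Lower quotas: Highland 4, South 7, East 3, Lowland 6, West 2, Central 2 (sum 24, leaving 2 seats).
Remainders in descending order: Highland 0.897, West 0.652, East 0.262, Central 0.175, Lowland 0.012, South 0.002.
The surplus seats go to Highland, West.

Highland=5, South=7, East=3, Lowland=6, West=3, Central=2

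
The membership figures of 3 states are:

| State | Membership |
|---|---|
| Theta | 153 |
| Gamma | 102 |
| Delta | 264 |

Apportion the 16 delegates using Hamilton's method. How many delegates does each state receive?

Theta=5, Gamma=3, Delta=8

The standard divisor is 519/16 ≈ 32.438.
Standard quotas: Theta 4.717, Gamma 3.145, Delta 8.139.
Lower quotas: Theta 4, Gamma 3, Delta 8 (sum 15, leaving 1 seat).
Remainders in descending order: Theta 0.717, Gamma 0.145, Delta 0.139.
The surplus seat goes to Theta.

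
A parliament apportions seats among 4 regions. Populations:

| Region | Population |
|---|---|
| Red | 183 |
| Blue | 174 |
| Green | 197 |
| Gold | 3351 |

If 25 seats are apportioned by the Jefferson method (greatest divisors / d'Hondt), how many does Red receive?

1

Standard divisor 3905/25 ≈ 156.2; standard quotas: Red 1.172, Blue 1.114, Green 1.261, Gold 21.453.
Rounding down gives 1, 1, 1, 21 = 24 seats, so the divisor must be adjusted.
With modified divisor 150: modified quotas Red 1.220, Blue 1.160, Green 1.313, Gold 22.340.
Rounding down: Red 1, Blue 1, Green 1, Gold 22 (total 25).
Red receives 1.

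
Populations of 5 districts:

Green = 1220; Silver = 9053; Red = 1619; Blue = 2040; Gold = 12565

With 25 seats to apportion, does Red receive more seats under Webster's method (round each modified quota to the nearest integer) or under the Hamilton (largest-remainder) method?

Webster

Webster: Green 1, Silver 8, Red 2, Blue 2, Gold 12.
Hamilton: Green 1, Silver 9, Red 1, Blue 2, Gold 12.
Red gets 2 under Webster and 1 under Hamilton.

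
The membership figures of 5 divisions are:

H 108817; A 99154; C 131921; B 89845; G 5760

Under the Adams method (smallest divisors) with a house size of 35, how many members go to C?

10

Standard divisor 435497/35 ≈ 12442.771; standard quotas: H 8.745, A 7.969, C 10.602, B 7.221, G 0.463.
Rounding up gives 9, 8, 11, 8, 1 = 37 seats, so the divisor must be adjusted.
With modified divisor 13400: modified quotas H 8.121, A 7.400, C 9.845, B 6.705, G 0.430.
Rounding up: H 9, A 8, C 10, B 7, G 1 (total 35).
C receives 10.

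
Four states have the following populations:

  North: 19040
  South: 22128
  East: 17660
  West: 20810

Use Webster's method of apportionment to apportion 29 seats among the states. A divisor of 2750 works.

With modified divisor 2750: modified quotas North 6.924, South 8.047, East 6.422, West 7.567.
Rounding to the nearest integer: North 7, South 8, East 6, West 8 (total 29).

North: 7, South: 8, East: 6, West: 8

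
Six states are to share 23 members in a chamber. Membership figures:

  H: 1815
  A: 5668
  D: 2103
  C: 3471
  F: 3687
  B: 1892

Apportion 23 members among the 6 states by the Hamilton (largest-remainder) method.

H=2; A=7; D=3; C=4; F=5; B=2

The standard divisor is 18636/23 ≈ 810.261.
Standard quotas: H 2.2400, A 6.9953, D 2.5955, C 4.2838, F 4.5504, B 2.3351.
Lower quotas: H 2, A 6, D 2, C 4, F 4, B 2 (sum 20, leaving 3 seats).
Remainders in descending order: A 0.9953, D 0.5955, F 0.5504, B 0.3351, C 0.2838, H 0.2400.
The surplus seats go to A, D, F.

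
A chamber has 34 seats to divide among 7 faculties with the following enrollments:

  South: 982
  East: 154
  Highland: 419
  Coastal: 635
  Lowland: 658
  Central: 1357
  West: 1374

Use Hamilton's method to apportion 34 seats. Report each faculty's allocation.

The standard divisor is 5579/34 ≈ 164.088.
Standard quotas: South 5.985, East 0.939, Highland 2.554, Coastal 3.870, Lowland 4.010, Central 8.270, West 8.374.
Lower quotas: South 5, East 0, Highland 2, Coastal 3, Lowland 4, Central 8, West 8 (sum 30, leaving 4 seats).
Remainders in descending order: South 0.985, East 0.939, Coastal 0.870, Highland 0.554, West 0.374, Central 0.270, Lowland 0.010.
Largest remainders: South, East, Coastal, Highland receive the extra seats.

South 6, East 1, Highland 3, Coastal 4, Lowland 4, Central 8, West 8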